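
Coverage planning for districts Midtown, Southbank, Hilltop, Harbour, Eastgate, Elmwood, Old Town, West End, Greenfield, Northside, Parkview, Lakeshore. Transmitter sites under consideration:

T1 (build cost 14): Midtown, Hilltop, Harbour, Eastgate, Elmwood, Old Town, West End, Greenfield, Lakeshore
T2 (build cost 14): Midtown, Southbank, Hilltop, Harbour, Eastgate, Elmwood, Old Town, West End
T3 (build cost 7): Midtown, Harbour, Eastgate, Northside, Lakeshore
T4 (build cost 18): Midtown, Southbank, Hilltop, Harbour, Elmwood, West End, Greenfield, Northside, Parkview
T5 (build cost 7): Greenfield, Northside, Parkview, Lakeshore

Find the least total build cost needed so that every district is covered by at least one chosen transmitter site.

T2, T5 cover every district at build cost 14 + 7 = 21.
Any cover uses at least 2 transmitter sites; among all covering selections none totals below 21.

21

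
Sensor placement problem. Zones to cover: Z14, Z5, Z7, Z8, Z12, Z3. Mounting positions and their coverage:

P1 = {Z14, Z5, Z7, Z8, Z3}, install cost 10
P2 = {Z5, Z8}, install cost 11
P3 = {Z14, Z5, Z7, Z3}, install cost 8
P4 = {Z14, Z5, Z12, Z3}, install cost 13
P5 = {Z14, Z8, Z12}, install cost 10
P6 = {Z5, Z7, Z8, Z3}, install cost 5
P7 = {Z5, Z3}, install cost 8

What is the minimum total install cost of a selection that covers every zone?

P5, P6 cover every zone at install cost 10 + 5 = 15.
Any cover uses at least 2 sensor positions; among all covering selections none totals below 15.

15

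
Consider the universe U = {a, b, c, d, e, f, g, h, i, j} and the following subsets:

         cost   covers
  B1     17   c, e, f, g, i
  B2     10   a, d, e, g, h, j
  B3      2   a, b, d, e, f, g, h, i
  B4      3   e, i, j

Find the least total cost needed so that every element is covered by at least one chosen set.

22

B1, B3, B4 cover every element at cost 17 + 2 + 3 = 22.
Any cover uses at least 3 sets; among all covering selections none totals below 22.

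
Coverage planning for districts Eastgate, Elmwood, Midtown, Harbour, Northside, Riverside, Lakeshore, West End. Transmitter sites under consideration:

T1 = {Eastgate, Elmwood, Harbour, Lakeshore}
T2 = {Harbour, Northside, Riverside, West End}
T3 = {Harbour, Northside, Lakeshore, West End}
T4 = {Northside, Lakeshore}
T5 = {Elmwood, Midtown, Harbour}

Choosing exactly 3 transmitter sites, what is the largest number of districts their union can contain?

8

Choosing T1, T2, T5 covers {Eastgate, Elmwood, Midtown, Harbour, Northside, Riverside, Lakeshore, West End} — 8 districts.
That is all 8 districts.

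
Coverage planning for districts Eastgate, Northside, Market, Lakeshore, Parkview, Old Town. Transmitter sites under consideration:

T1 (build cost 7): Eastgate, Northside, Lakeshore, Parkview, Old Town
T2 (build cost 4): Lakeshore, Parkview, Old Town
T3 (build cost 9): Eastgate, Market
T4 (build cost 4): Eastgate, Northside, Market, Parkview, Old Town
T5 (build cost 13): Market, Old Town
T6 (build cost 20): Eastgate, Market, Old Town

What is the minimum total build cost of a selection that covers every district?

T2, T4 cover every district at build cost 4 + 4 = 8.
Any cover uses at least 2 transmitter sites; among all covering selections none totals below 8.

8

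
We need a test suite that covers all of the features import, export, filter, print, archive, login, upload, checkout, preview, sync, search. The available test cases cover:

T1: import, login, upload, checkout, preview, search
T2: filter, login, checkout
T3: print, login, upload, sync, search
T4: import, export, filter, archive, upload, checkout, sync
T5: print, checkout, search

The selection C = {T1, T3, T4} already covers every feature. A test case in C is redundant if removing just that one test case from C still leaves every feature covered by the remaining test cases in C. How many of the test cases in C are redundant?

0

Drop T1: preview uncovered — not redundant.
Drop T3: print uncovered — not redundant.
Drop T4: export, filter, archive uncovered — not redundant.
None of the test cases in C is redundant.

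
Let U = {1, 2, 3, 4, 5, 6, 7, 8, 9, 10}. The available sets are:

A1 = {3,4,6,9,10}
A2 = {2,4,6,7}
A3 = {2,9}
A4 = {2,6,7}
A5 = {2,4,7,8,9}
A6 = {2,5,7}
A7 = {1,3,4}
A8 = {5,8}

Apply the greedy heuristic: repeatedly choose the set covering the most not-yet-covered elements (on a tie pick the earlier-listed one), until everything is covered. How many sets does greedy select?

4

Pick 1: A1 covers 5 new elements (3, 4, 6, 9, 10).
Pick 2: A5 covers 3 new elements (2, 7, 8).
Pick 3: A6 covers 1 new elements (5).
Pick 4: A7 covers 1 new elements (1).
Greedy uses 4 sets.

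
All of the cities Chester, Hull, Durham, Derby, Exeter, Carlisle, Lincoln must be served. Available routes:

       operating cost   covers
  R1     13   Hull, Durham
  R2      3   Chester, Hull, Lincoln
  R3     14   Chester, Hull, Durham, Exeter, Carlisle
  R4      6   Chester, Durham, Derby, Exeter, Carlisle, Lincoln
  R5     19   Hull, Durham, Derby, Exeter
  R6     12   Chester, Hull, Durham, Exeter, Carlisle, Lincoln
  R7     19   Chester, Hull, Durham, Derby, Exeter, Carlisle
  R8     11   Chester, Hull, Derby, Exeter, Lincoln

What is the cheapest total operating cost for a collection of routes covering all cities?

9

R2, R4 cover every city at operating cost 3 + 6 = 9.
Any cover uses at least 2 routes; among all covering selections none totals below 9.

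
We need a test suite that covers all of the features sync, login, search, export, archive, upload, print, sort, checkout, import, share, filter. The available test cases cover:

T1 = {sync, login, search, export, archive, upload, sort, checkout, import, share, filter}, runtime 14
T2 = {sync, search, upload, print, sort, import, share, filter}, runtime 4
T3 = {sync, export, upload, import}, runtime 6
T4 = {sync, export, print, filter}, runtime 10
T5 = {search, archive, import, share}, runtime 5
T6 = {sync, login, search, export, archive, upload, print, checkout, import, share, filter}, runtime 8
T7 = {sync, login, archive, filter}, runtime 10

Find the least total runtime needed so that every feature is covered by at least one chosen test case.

12

T2, T6 cover every feature at runtime 4 + 8 = 12.
Any cover uses at least 2 test cases; among all covering selections none totals below 12.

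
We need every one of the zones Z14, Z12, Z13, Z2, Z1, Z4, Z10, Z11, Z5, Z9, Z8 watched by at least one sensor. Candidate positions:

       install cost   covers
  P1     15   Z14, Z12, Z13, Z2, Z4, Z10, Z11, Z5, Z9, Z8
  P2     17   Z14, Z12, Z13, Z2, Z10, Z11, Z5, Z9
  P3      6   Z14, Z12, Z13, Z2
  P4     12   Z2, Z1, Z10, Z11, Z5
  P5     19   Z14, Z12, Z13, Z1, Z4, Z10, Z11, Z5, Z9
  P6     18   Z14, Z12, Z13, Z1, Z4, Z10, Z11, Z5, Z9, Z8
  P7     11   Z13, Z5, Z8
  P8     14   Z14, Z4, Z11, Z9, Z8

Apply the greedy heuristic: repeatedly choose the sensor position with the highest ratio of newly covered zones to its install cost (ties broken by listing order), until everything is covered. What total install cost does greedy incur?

27

Pick 1: P1 adds 10 new (Z14, Z12, Z13, Z2, Z4, Z10, Z11, Z5, Z9, Z8) at install cost 15 (ratio 10/15).
Pick 2: P4 adds 1 new (Z1) at install cost 12 (ratio 1/12).
Greedy total install cost: 15 + 12 = 27. (The true optimum is 24, so greedy overshoots here.)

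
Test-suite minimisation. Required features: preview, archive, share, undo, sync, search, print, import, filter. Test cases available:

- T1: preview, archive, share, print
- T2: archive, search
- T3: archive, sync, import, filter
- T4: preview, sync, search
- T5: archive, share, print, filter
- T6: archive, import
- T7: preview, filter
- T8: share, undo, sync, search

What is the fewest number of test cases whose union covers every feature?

3

T1, T3, T8 together cover {preview, archive, share, undo, sync, search, print, import, filter} — every feature.
No 2 of the 8 test cases cover everything (all 28 pairs fall short), so 3 is minimum.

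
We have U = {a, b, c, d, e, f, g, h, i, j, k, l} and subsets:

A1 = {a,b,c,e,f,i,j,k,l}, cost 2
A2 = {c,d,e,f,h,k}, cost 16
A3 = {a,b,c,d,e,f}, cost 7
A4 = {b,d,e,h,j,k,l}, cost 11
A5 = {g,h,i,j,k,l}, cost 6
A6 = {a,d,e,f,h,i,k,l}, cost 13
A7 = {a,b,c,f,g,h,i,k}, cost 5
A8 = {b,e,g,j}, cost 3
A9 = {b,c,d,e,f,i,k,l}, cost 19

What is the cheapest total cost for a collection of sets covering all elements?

13

A3, A5 cover every element at cost 7 + 6 = 13.
Any cover uses at least 2 sets; among all covering selections none totals below 13.
Greedy by coverage-per-cost would pick A1, A7, A3 for 14 — worse than the optimum 13.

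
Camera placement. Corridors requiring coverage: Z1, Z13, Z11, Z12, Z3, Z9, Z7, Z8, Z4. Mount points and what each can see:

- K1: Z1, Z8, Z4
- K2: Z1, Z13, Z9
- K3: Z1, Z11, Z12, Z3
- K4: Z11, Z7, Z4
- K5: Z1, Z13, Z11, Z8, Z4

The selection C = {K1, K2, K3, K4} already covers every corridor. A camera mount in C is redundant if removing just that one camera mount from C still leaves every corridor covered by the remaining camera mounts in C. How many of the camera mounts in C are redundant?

0

Drop K1: Z8 uncovered — not redundant.
Drop K2: Z13, Z9 uncovered — not redundant.
Drop K3: Z12, Z3 uncovered — not redundant.
Drop K4: Z7 uncovered — not redundant.
None of the camera mounts in C is redundant.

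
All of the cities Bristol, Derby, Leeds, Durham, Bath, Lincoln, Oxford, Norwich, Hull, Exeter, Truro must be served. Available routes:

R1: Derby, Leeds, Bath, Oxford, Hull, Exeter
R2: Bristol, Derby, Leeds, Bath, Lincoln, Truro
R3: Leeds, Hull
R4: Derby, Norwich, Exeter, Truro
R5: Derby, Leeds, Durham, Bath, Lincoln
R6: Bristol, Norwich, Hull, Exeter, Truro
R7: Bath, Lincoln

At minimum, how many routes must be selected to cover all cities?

R1, R5, R6 together cover {Bristol, Derby, Leeds, Durham, Bath, Lincoln, Oxford, Norwich, Hull, Exeter, Truro} — every city.
No 2 of the 7 routes cover everything (all 21 pairs fall short), so 3 is minimum.
Greedy (largest uncovered first) would take R1, R2, R4, R5 — 4 routes — but 3 suffice.

3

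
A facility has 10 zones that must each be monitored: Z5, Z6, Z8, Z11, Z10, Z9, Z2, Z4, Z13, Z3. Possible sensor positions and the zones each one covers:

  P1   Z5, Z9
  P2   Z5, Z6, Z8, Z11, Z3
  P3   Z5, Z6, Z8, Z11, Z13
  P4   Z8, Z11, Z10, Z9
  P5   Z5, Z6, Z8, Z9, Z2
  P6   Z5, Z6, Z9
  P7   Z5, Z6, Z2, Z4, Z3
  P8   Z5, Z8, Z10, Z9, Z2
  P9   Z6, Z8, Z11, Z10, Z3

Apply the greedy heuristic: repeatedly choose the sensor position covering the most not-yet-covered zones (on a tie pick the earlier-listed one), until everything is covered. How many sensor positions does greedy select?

4

Pick 1: P2 covers 5 new zones (Z5, Z6, Z8, Z11, Z3).
Pick 2: P8 covers 3 new zones (Z10, Z9, Z2).
Pick 3: P3 covers 1 new zones (Z13).
Pick 4: P7 covers 1 new zones (Z4).
Greedy uses 4 sensor positions. (The true minimum is 3.)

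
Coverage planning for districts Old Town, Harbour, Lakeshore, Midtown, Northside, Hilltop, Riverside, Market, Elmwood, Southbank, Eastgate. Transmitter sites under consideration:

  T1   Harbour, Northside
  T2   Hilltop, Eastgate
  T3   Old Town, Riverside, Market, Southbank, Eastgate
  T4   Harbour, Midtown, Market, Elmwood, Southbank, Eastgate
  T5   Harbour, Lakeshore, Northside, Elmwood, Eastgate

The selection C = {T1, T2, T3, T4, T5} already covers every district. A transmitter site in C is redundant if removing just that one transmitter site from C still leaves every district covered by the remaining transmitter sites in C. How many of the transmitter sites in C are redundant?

Drop T1: the rest still cover every district — redundant.
Drop T2: Hilltop uncovered — not redundant.
Drop T3: Old Town, Riverside uncovered — not redundant.
Drop T4: Midtown uncovered — not redundant.
Drop T5: Lakeshore uncovered — not redundant.
1 redundant: T1.

1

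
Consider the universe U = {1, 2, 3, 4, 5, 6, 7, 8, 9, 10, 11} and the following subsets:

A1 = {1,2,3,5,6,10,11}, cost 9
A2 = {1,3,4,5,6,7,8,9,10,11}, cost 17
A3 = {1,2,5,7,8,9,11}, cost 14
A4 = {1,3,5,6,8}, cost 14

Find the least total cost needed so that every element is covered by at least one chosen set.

26

A1, A2 cover every element at cost 9 + 17 = 26.
Any cover uses at least 2 sets; among all covering selections none totals below 26.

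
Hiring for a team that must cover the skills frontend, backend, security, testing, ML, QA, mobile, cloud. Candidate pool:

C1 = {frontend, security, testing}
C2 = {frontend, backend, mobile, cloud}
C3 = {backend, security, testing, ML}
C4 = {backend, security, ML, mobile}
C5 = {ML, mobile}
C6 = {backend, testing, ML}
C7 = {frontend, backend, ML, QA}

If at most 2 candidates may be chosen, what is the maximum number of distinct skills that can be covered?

7

Choosing C2, C3 covers {frontend, backend, security, testing, ML, mobile, cloud} — 7 skills.
No choice of 2 candidates does better; here QA is left uncovered.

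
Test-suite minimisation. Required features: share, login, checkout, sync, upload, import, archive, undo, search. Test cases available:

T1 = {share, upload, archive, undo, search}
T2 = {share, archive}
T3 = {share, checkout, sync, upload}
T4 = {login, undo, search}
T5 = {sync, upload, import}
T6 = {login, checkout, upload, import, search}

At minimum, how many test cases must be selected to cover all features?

3

T1, T3, T6 together cover {share, login, checkout, sync, upload, import, archive, undo, search} — every feature.
No 2 of the 6 test cases cover everything (all 15 pairs fall short), so 3 is minimum.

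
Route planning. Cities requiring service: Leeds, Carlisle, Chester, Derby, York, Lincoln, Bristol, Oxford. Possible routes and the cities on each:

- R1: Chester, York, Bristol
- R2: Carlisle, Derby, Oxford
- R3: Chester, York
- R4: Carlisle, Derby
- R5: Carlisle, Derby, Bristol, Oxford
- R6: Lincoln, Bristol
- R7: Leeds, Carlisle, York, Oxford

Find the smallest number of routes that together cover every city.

4

R1, R2, R6, R7 together cover {Leeds, Carlisle, Chester, Derby, York, Lincoln, Bristol, Oxford} — every city.
No 3 of the 7 routes cover everything (all 35 triples fall short), so 4 is minimum.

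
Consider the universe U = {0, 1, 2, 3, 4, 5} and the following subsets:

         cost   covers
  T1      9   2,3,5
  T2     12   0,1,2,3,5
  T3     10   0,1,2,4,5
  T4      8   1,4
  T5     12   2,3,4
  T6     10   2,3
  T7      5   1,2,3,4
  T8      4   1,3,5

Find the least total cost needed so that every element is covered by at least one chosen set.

T3, T8 cover every element at cost 10 + 4 = 14.
Any cover uses at least 2 sets; among all covering selections none totals below 14.
Greedy by coverage-per-cost would pick T7, T8, T3 for 19 — worse than the optimum 14.

14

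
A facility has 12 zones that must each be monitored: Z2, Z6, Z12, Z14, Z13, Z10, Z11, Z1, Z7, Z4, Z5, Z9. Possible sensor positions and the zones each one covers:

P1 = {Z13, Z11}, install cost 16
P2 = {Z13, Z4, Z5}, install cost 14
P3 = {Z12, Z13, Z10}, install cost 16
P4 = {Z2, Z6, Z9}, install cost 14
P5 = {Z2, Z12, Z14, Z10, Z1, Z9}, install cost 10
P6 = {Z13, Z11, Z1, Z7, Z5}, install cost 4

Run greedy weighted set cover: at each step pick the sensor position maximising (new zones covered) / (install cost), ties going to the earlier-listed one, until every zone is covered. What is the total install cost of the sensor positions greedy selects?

Pick 1: P6 adds 5 new (Z13, Z11, Z1, Z7, Z5) at install cost 4 (ratio 5/4).
Pick 2: P5 adds 5 new (Z2, Z12, Z14, Z10, Z9) at install cost 10 (ratio 5/10).
Pick 3: P2 adds 1 new (Z4) at install cost 14 (ratio 1/14).
Pick 4: P4 adds 1 new (Z6) at install cost 14 (ratio 1/14).
Greedy total install cost: 4 + 10 + 14 + 14 = 42.

42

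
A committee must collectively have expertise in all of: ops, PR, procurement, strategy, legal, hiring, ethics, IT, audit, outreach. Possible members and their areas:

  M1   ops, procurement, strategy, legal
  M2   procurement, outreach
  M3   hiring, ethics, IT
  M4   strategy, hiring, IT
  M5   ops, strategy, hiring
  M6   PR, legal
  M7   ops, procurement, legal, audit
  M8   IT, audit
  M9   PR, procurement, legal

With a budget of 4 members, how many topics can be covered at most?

Choosing M1, M2, M3, M6 covers {ops, PR, procurement, strategy, legal, hiring, ethics, IT, outreach} — 9 topics.
No choice of 4 members does better; here audit is left uncovered.

9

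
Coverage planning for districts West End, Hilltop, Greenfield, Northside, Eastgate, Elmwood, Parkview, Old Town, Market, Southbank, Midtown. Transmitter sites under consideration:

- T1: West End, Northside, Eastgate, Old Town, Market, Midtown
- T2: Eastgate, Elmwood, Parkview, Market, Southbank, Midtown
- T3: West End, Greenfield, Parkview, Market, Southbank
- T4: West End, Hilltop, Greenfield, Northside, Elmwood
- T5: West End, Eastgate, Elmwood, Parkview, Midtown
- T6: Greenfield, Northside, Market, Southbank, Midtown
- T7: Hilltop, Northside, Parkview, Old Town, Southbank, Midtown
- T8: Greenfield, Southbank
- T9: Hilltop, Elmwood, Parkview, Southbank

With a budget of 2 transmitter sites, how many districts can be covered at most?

Choosing T1, T9 covers {West End, Hilltop, Northside, Eastgate, Elmwood, Parkview, Old Town, Market, Southbank, Midtown} — 10 districts.
No choice of 2 transmitter sites does better; here Greenfield is left uncovered.

10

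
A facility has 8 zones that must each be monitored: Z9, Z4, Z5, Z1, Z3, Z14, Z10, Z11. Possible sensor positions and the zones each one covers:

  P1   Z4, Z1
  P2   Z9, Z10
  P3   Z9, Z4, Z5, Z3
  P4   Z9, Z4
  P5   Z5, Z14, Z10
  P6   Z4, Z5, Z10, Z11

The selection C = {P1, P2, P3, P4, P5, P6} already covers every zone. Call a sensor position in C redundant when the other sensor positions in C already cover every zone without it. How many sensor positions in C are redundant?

2

Drop P1: Z1 uncovered — not redundant.
Drop P2: the rest still cover every zone — redundant.
Drop P3: Z3 uncovered — not redundant.
Drop P4: the rest still cover every zone — redundant.
Drop P5: Z14 uncovered — not redundant.
Drop P6: Z11 uncovered — not redundant.
2 redundant: P2, P4.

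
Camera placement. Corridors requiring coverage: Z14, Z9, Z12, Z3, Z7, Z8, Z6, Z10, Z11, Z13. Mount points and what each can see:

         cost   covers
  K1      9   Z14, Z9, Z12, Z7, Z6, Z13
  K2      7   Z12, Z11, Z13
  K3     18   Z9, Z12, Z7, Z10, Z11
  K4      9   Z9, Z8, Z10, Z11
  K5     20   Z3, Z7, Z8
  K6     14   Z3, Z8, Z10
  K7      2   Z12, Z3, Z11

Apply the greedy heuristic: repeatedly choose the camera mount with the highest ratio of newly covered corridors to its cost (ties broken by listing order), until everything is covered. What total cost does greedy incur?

20

Pick 1: K7 adds 3 new (Z12, Z3, Z11) at cost 2 (ratio 3/2).
Pick 2: K1 adds 5 new (Z14, Z9, Z7, Z6, Z13) at cost 9 (ratio 5/9).
Pick 3: K4 adds 2 new (Z8, Z10) at cost 9 (ratio 2/9).
Greedy total cost: 2 + 9 + 9 = 20.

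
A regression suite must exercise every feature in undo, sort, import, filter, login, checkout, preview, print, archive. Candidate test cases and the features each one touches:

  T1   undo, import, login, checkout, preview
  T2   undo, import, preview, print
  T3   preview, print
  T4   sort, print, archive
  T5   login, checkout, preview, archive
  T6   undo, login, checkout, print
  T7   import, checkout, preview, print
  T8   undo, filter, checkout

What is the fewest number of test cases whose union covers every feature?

3

T1, T4, T8 together cover {undo, sort, import, filter, login, checkout, preview, print, archive} — every feature.
No 2 of the 8 test cases cover everything (all 28 pairs fall short), so 3 is minimum.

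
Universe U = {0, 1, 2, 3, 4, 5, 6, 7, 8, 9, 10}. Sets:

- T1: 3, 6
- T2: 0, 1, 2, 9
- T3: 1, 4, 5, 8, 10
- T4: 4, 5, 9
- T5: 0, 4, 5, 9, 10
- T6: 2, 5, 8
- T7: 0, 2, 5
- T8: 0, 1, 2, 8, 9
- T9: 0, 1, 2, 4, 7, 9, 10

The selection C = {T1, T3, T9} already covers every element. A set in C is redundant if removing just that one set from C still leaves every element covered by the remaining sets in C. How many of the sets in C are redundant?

Drop T1: 3, 6 uncovered — not redundant.
Drop T3: 5, 8 uncovered — not redundant.
Drop T9: 0, 2, 7, 9 uncovered — not redundant.
None of the sets in C is redundant.

0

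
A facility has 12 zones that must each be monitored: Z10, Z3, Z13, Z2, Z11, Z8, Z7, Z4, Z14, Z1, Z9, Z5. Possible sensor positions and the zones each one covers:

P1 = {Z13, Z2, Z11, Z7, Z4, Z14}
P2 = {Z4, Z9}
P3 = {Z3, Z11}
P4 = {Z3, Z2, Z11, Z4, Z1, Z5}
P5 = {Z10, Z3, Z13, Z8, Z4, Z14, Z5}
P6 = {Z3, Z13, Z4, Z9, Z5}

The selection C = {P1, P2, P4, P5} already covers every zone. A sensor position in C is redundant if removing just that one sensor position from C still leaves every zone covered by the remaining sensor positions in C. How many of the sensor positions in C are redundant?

0

Drop P1: Z7 uncovered — not redundant.
Drop P2: Z9 uncovered — not redundant.
Drop P4: Z1 uncovered — not redundant.
Drop P5: Z10, Z8 uncovered — not redundant.
None of the sensor positions in C is redundant.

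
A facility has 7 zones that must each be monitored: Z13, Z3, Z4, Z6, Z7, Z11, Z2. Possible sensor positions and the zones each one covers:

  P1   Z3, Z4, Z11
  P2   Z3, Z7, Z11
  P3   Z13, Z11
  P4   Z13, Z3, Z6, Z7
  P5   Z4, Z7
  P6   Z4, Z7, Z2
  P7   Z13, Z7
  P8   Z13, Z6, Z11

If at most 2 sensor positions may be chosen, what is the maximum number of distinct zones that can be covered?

Choosing P1, P4 covers {Z13, Z3, Z4, Z6, Z7, Z11} — 6 zones.
No choice of 2 sensor positions does better; here Z2 is left uncovered.

6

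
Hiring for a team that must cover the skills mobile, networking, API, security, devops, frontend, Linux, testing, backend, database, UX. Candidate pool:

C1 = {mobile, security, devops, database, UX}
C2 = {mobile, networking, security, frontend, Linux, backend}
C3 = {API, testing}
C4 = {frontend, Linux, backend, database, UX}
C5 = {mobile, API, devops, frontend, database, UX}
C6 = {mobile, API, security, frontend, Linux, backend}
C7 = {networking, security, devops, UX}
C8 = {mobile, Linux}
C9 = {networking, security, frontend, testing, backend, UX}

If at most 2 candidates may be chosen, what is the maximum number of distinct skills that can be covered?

Choosing C2, C5 covers {mobile, networking, API, security, devops, frontend, Linux, backend, database, UX} — 10 skills.
No choice of 2 candidates does better; here testing is left uncovered.

10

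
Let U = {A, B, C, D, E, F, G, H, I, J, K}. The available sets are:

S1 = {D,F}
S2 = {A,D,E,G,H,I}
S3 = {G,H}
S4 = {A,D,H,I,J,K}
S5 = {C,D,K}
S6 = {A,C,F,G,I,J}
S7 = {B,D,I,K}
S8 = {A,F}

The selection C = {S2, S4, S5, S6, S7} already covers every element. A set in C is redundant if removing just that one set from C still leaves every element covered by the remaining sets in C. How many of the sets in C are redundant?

Drop S2: E uncovered — not redundant.
Drop S4: the rest still cover every element — redundant.
Drop S5: the rest still cover every element — redundant.
Drop S6: F uncovered — not redundant.
Drop S7: B uncovered — not redundant.
2 redundant: S4, S5.

2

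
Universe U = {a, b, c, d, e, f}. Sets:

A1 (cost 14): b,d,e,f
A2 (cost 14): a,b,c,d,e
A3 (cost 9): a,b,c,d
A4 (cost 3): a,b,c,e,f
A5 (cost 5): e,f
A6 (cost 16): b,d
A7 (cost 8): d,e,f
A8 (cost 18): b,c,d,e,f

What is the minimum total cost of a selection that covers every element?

A4, A7 cover every element at cost 3 + 8 = 11.
Any cover uses at least 2 sets; among all covering selections none totals below 11.

11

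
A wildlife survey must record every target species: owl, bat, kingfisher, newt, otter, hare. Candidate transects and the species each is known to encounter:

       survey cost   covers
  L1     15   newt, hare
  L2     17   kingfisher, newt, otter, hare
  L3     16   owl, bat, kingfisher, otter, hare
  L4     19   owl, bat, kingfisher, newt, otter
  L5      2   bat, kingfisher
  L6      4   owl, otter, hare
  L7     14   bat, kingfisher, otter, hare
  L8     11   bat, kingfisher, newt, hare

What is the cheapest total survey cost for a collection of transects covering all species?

L6, L8 cover every species at survey cost 4 + 11 = 15.
Any cover uses at least 2 transects; among all covering selections none totals below 15.
Greedy by coverage-per-survey cost would pick L5, L6, L8 for 17 — worse than the optimum 15.

15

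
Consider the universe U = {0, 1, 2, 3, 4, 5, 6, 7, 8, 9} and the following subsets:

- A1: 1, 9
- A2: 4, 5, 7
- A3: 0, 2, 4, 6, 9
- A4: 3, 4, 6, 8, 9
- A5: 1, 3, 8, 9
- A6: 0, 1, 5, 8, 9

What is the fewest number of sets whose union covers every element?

A2, A3, A5 together cover {0, 1, 2, 3, 4, 5, 6, 7, 8, 9} — every element.
No 2 of the 6 sets cover everything (all 15 pairs fall short), so 3 is minimum.

3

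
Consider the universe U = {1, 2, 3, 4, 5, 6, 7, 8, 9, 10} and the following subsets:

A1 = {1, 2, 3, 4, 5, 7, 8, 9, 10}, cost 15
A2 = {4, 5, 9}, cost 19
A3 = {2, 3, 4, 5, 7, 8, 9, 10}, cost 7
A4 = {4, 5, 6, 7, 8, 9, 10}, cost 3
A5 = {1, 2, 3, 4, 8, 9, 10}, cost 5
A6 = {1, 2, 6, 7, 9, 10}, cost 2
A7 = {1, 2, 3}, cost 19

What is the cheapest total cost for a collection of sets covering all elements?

A4, A5 cover every element at cost 3 + 5 = 8.
Any cover uses at least 2 sets; among all covering selections none totals below 8.

8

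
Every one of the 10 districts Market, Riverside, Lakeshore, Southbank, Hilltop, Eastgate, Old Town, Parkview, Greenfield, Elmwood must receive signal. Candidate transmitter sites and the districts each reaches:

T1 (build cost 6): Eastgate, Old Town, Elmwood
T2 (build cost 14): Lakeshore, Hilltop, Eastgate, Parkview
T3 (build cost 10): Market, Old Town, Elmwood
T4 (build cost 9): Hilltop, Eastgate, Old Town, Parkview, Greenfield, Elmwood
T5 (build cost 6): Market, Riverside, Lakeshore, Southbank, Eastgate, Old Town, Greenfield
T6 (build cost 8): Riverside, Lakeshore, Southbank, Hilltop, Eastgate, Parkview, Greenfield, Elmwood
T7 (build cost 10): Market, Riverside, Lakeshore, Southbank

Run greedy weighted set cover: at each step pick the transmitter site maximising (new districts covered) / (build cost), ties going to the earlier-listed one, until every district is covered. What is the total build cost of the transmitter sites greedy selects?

Pick 1: T5 adds 7 new (Market, Riverside, Lakeshore, Southbank, Eastgate, Old Town, Greenfield) at build cost 6 (ratio 7/6).
Pick 2: T6 adds 3 new (Hilltop, Parkview, Elmwood) at build cost 8 (ratio 3/8).
Greedy total build cost: 6 + 8 = 14.

14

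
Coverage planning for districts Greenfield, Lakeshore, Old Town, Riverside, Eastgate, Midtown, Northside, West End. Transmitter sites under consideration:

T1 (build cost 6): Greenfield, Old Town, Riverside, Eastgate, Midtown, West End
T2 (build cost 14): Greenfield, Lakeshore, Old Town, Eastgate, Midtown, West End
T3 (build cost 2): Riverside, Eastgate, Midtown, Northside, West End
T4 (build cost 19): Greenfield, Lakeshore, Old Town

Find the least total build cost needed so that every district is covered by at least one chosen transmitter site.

16

T2, T3 cover every district at build cost 14 + 2 = 16.
Any cover uses at least 2 transmitter sites; among all covering selections none totals below 16.
Greedy by coverage-per-build cost would pick T3, T1, T2 for 22 — worse than the optimum 16.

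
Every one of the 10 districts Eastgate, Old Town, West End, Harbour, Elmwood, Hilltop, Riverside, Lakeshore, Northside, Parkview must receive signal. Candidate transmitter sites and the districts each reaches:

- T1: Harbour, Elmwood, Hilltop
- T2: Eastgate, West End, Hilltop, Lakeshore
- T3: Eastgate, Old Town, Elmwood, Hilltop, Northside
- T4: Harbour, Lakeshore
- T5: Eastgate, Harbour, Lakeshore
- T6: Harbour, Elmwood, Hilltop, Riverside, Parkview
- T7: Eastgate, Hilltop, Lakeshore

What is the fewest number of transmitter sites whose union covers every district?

3

T2, T3, T6 together cover {Eastgate, Old Town, West End, Harbour, Elmwood, Hilltop, Riverside, Lakeshore, Northside, Parkview} — every district.
No 2 of the 7 transmitter sites cover everything (all 21 pairs fall short), so 3 is minimum.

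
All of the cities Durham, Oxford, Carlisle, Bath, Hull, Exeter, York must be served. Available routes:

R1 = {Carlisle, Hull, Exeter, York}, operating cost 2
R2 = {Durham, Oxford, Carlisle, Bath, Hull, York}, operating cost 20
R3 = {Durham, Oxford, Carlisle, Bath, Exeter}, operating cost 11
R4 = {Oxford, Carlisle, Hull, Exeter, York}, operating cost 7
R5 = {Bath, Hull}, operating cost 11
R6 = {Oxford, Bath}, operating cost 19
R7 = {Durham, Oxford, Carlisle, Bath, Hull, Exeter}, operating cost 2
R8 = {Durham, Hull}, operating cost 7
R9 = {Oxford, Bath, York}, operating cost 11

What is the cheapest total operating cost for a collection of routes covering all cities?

R1, R7 cover every city at operating cost 2 + 2 = 4.
Any cover uses at least 2 routes; among all covering selections none totals below 4.

4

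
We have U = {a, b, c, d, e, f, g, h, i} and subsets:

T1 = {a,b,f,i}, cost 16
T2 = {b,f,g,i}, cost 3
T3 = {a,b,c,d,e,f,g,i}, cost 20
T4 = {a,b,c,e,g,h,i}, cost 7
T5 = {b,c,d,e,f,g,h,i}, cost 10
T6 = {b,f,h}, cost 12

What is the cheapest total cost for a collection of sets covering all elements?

17

T4, T5 cover every element at cost 7 + 10 = 17.
Any cover uses at least 2 sets; among all covering selections none totals below 17.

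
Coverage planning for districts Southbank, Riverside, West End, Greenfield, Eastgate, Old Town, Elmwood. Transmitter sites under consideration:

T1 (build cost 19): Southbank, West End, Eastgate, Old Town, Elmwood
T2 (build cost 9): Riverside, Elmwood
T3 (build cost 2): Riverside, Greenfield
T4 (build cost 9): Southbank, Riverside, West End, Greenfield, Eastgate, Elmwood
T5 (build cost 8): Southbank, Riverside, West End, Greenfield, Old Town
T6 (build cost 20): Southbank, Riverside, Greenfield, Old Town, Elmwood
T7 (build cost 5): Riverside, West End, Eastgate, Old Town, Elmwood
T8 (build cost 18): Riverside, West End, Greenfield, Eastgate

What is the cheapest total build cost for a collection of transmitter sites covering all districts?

13

T5, T7 cover every district at build cost 8 + 5 = 13.
Any cover uses at least 2 transmitter sites; among all covering selections none totals below 13.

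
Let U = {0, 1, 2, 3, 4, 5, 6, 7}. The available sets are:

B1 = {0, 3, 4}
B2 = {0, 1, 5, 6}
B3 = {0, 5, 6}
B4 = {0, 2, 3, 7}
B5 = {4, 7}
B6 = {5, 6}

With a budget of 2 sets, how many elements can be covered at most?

Choosing B2, B4 covers {0, 1, 2, 3, 5, 6, 7} — 7 elements.
No choice of 2 sets does better; here 4 is left uncovered.

7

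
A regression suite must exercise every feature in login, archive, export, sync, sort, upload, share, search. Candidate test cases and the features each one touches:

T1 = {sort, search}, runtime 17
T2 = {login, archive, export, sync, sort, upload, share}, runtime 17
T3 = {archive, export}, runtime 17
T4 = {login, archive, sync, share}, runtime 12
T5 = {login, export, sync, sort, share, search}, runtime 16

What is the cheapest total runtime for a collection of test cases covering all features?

T2, T5 cover every feature at runtime 17 + 16 = 33.
Any cover uses at least 2 test cases; among all covering selections none totals below 33.

33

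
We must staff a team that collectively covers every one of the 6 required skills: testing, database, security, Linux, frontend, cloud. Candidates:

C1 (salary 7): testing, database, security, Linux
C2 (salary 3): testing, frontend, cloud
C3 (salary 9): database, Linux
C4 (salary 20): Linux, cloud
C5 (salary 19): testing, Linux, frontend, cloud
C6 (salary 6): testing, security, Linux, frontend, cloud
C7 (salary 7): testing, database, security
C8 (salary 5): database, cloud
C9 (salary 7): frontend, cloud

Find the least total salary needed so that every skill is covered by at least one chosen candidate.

C1, C2 cover every skill at salary 7 + 3 = 10.
Any cover uses at least 2 candidates; among all covering selections none totals below 10.

10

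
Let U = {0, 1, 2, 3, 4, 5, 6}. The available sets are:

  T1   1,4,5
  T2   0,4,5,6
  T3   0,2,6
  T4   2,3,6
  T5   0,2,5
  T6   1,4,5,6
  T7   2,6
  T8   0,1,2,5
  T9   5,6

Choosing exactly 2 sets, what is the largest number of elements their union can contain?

Choosing T1, T3 covers {0, 1, 2, 4, 5, 6} — 6 elements.
No choice of 2 sets does better; here 3 is left uncovered.

6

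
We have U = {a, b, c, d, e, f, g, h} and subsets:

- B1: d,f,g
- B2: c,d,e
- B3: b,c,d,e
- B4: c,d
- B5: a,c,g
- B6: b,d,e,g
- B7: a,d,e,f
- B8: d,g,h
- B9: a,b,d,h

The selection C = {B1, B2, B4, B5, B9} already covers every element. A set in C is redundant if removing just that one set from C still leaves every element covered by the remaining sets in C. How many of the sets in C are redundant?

Drop B1: f uncovered — not redundant.
Drop B2: e uncovered — not redundant.
Drop B4: the rest still cover every element — redundant.
Drop B5: the rest still cover every element — redundant.
Drop B9: b, h uncovered — not redundant.
2 redundant: B4, B5.

2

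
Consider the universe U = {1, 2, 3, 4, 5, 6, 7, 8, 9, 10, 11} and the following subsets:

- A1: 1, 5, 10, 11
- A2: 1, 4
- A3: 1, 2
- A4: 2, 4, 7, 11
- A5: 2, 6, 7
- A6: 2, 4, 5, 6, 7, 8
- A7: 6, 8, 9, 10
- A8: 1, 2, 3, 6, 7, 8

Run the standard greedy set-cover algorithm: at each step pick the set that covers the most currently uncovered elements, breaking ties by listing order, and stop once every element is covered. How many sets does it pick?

Pick 1: A6 covers 6 new elements (2, 4, 5, 6, 7, 8).
Pick 2: A1 covers 3 new elements (1, 10, 11).
Pick 3: A7 covers 1 new elements (9).
Pick 4: A8 covers 1 new elements (3).
Greedy uses 4 sets.

4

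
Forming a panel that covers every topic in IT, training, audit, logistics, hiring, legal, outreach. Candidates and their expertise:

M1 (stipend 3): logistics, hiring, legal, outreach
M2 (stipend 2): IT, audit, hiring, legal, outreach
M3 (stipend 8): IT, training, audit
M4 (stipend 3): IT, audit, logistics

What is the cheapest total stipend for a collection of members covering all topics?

11

M1, M3 cover every topic at stipend 3 + 8 = 11.
Any cover uses at least 2 members; among all covering selections none totals below 11.
Greedy by coverage-per-stipend would pick M2, M1, M3 for 13 — worse than the optimum 11.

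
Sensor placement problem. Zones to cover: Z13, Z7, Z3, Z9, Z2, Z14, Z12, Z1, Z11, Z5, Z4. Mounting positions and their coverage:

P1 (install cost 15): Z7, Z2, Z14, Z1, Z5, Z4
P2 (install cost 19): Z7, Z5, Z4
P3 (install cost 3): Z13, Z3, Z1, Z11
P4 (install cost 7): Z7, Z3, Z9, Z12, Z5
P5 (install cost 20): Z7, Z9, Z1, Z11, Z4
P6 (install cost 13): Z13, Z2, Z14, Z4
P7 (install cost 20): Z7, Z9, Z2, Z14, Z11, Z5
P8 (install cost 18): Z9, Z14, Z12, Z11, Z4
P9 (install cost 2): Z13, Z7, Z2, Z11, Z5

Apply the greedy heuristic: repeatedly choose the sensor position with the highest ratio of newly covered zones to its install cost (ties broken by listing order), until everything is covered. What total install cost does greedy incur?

25

Pick 1: P9 adds 5 new (Z13, Z7, Z2, Z11, Z5) at install cost 2 (ratio 5/2).
Pick 2: P3 adds 2 new (Z3, Z1) at install cost 3 (ratio 2/3).
Pick 3: P4 adds 2 new (Z9, Z12) at install cost 7 (ratio 2/7).
Pick 4: P6 adds 2 new (Z14, Z4) at install cost 13 (ratio 2/13).
Greedy total install cost: 2 + 3 + 7 + 13 = 25. (The true optimum is 23, so greedy overshoots here.)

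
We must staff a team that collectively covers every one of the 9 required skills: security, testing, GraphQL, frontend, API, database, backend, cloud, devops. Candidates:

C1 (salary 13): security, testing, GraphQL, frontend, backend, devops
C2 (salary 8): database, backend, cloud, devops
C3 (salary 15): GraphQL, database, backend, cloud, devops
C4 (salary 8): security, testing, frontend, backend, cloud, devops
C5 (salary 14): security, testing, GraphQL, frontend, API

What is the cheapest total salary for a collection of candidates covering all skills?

C2, C5 cover every skill at salary 8 + 14 = 22.
Any cover uses at least 2 candidates; among all covering selections none totals below 22.
Greedy by coverage-per-salary would pick C4, C5, C2 for 30 — worse than the optimum 22.

22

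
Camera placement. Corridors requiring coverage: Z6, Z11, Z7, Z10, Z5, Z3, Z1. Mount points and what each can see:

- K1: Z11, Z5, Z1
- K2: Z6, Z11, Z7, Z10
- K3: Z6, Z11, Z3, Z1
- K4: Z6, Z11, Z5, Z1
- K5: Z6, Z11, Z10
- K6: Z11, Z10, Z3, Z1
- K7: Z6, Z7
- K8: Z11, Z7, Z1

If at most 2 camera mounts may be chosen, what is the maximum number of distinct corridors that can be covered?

Choosing K1, K2 covers {Z6, Z11, Z7, Z10, Z5, Z1} — 6 corridors.
No choice of 2 camera mounts does better; here Z3 is left uncovered.

6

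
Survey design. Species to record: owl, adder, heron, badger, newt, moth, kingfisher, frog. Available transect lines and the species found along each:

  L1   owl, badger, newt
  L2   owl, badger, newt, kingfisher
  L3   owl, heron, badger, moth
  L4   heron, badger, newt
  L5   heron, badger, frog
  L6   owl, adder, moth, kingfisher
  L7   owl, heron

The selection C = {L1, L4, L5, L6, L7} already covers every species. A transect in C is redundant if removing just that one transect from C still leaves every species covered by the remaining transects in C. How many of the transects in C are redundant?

3

Drop L1: the rest still cover every species — redundant.
Drop L4: the rest still cover every species — redundant.
Drop L5: frog uncovered — not redundant.
Drop L6: adder, moth, kingfisher uncovered — not redundant.
Drop L7: the rest still cover every species — redundant.
3 redundant: L1, L4, L7.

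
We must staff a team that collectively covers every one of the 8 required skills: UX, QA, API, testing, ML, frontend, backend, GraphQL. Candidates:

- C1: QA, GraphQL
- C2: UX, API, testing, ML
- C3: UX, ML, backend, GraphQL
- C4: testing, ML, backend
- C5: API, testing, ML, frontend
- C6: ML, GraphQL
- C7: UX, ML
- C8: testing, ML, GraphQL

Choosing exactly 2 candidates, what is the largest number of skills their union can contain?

7

Choosing C3, C5 covers {UX, API, testing, ML, frontend, backend, GraphQL} — 7 skills.
No choice of 2 candidates does better; here QA is left uncovered.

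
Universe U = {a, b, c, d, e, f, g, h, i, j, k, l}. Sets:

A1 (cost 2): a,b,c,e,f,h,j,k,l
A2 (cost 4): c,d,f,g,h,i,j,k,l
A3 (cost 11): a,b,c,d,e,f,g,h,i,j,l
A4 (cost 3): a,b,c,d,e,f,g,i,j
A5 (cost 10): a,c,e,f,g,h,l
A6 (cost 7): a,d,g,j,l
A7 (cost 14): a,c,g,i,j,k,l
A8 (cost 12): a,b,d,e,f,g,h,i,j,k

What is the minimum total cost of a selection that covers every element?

A1, A4 cover every element at cost 2 + 3 = 5.
Any cover uses at least 2 sets; among all covering selections none totals below 5.

5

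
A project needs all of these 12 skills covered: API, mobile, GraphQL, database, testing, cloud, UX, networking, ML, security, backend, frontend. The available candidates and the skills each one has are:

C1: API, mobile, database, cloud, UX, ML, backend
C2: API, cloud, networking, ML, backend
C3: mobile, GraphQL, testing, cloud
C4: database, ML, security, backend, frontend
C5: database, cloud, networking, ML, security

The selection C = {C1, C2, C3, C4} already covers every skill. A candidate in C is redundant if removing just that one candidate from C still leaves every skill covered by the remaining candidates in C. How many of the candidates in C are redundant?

Drop C1: UX uncovered — not redundant.
Drop C2: networking uncovered — not redundant.
Drop C3: GraphQL, testing uncovered — not redundant.
Drop C4: security, frontend uncovered — not redundant.
None of the candidates in C is redundant.

0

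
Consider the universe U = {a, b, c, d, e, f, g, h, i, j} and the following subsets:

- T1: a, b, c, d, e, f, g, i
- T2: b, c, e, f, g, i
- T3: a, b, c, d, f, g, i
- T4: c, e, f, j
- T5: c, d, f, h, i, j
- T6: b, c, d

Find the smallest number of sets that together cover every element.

T1, T5 together cover {a, b, c, d, e, f, g, h, i, j} — every element.
No single set contains all 10 elements, so 2 is optimal.

2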